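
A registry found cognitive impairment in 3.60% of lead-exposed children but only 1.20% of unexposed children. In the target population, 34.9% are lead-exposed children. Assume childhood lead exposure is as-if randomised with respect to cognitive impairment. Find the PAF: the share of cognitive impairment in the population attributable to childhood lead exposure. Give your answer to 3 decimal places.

PAF ≈ 0.411

p₁ = 0.036, p₀ = 0.012.
Overall risk P(Y=1) = π·p₁ + (1−π)·p₀ = 0.349×0.036 + 0.651×0.012 = 0.020376.
Under exogeneity, PAF = [P(Y=1) − p₀] / P(Y=1).
PAF = (0.020376 − 0.012) / 0.020376 ≈ 0.4111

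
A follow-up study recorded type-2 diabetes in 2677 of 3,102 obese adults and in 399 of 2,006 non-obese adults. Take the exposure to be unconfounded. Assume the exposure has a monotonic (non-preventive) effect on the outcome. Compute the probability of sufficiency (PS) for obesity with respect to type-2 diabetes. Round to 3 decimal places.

PS ≈ 0.829

p₁ = P(outcome | exposed) = 2677/3102 = 0.86299
p₀ = P(outcome | unexposed) = 399/2006 = 0.1989
Under exogeneity and monotonicity, PS = (p₁ − p₀) / (1 − p₀).
PS = (0.86299 − 0.1989) / (1 − 0.1989) = 0.66409 / 0.8011 ≈ 0.8290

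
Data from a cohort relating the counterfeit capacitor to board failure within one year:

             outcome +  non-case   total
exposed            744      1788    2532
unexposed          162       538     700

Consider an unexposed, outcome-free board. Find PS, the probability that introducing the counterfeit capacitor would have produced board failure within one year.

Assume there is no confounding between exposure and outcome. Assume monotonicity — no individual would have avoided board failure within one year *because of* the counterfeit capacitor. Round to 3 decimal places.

p₁ = P(outcome | exposed) = 744/2532 = 0.29384
p₀ = P(outcome | unexposed) = 162/700 = 0.23143
Under exogeneity and monotonicity, PS = (p₁ − p₀)/(1 − p₀).
PS = (0.29384 − 0.23143) / 0.76857 ≈ 0.0812

PS ≈ 0.081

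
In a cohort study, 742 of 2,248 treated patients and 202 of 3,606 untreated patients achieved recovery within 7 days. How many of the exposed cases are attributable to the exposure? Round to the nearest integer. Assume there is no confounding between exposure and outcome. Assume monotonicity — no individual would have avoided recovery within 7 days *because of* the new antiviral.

p₁ = P(outcome | exposed) = 742/2248 = 0.33007
p₀ = P(outcome | unexposed) = 202/3606 = 0.056018
PN = (p₁ − p₀)/p₁ = (0.33007 − 0.056018) / 0.33007 ≈ 0.83029.
Attributable cases ≈ PN × (exposed cases) = 0.83029 × 742 ≈ 616.07.

about 616 cases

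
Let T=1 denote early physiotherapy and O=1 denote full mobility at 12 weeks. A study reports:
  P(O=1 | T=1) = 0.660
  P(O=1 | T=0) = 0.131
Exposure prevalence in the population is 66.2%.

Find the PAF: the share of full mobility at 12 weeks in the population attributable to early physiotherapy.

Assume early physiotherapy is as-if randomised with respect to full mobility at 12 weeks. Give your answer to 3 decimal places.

PAF ≈ 0.728

Let p₁ = 0.66, p₀ = 0.131.
Overall risk P(Y=1) = π·p₁ + (1−π)·p₀ = 0.662×0.66 + 0.338×0.131 = 0.4812.
Under exogeneity, PAF = [P(Y=1) − p₀] / P(Y=1).
PAF = (0.4812 − 0.131) / 0.4812 ≈ 0.7278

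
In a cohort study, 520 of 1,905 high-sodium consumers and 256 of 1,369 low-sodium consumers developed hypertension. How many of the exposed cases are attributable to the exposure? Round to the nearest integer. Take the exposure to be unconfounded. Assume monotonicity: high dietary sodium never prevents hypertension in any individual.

about 164 cases

p₁ = P(outcome | exposed) = 520/1905 = 0.27297
p₀ = P(outcome | unexposed) = 256/1369 = 0.187
PN = (p₁ − p₀)/p₁ = (0.27297 − 0.187) / 0.27297 ≈ 0.31494.
Attributable cases ≈ PN × (exposed cases) = 0.31494 × 520 ≈ 163.77.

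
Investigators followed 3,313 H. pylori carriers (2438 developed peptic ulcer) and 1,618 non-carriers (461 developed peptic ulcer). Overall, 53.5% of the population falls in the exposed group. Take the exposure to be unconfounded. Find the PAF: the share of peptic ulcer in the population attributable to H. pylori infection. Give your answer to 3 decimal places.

PAF ≈ 0.459

p₁ = P(outcome | exposed) = 2438/3313 = 0.73589
p₀ = P(outcome | unexposed) = 461/1618 = 0.28492
Overall risk P(Y=1) = π·p₁ + (1−π)·p₀ = 0.535×0.73589 + 0.465×0.28492 = 0.52619.
Under exogeneity, PAF = [P(Y=1) − p₀] / P(Y=1).
PAF = (0.52619 − 0.28492) / 0.52619 ≈ 0.4585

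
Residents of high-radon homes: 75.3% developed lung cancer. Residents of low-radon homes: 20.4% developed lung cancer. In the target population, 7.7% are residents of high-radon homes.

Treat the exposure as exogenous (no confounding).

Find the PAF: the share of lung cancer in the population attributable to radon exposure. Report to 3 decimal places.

p₁ = 0.753, p₀ = 0.204.
Overall risk P(Y=1) = π·p₁ + (1−π)·p₀ = 0.077×0.753 + 0.923×0.204 = 0.24627.
Under exogeneity, PAF = [P(Y=1) − p₀] / P(Y=1).
PAF = (0.24627 − 0.204) / 0.24627 ≈ 0.1717

PAF ≈ 0.172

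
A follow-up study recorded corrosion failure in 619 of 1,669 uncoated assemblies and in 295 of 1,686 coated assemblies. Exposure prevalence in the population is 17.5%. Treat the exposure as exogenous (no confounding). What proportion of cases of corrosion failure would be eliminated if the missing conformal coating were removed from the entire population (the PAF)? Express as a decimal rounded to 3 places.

p₁ = P(outcome | exposed) = 619/1669 = 0.37088
p₀ = P(outcome | unexposed) = 295/1686 = 0.17497
Overall risk P(Y=1) = π·p₁ + (1−π)·p₀ = 0.175×0.37088 + 0.825×0.17497 = 0.20925.
Under exogeneity, PAF = [P(Y=1) − p₀] / P(Y=1).
PAF = (0.20925 − 0.17497) / 0.20925 ≈ 0.1638

PAF ≈ 0.164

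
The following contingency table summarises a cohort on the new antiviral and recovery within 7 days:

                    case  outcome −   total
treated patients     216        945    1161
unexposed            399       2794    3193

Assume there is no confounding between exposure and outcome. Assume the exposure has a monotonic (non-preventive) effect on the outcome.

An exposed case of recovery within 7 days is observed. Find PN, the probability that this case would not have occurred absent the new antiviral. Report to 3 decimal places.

p₁ = P(outcome | exposed) = 216/1161 = 0.18605
p₀ = P(outcome | unexposed) = 399/3193 = 0.12496
Under exogeneity and monotonicity, PN = (p₁ − p₀) / p₁.
PN = (0.18605 − 0.12496) / 0.18605 = 0.061086 / 0.18605 ≈ 0.3283

PN ≈ 0.328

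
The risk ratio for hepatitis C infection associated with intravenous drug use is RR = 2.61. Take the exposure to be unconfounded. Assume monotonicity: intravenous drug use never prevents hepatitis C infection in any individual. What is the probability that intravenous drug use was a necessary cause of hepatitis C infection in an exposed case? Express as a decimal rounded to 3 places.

PN ≈ 0.617

Under exogeneity and monotonicity, PN = (RR − 1) / RR = 1 − 1/RR.
PN = (2.61 − 1) / 2.61 = 1.61 / 2.61 ≈ 0.6169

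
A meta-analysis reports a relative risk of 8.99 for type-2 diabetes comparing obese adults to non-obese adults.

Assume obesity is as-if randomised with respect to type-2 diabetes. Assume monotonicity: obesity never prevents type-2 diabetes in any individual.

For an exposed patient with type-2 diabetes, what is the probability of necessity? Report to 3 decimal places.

Under exogeneity and monotonicity, PN = (RR − 1) / RR = 1 − 1/RR.
PN = (8.99 − 1) / 8.99 = 7.99 / 8.99 ≈ 0.8888

PN ≈ 0.889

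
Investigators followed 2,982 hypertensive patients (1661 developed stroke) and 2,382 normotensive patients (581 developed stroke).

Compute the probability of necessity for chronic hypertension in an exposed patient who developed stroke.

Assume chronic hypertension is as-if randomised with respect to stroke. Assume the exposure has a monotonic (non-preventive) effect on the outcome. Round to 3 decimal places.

p₁ = P(outcome | exposed) = 1661/2982 = 0.55701
p₀ = P(outcome | unexposed) = 581/2382 = 0.24391
Under exogeneity and monotonicity, PN = (p₁ − p₀) / p₁.
PN = (0.55701 − 0.24391) / 0.55701 = 0.3131 / 0.55701 ≈ 0.5621

PN ≈ 0.562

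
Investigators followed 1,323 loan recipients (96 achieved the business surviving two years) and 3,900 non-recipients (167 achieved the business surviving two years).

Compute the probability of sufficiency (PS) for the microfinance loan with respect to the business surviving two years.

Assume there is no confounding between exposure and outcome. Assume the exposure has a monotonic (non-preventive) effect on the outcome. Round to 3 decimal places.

p₁ = P(outcome | exposed) = 96/1323 = 0.072562
p₀ = P(outcome | unexposed) = 167/3900 = 0.042821
Under exogeneity and monotonicity, PS = (p₁ − p₀) / (1 − p₀).
PS = (0.072562 − 0.042821) / (1 − 0.042821) = 0.029742 / 0.95718 ≈ 0.0311

PS ≈ 0.031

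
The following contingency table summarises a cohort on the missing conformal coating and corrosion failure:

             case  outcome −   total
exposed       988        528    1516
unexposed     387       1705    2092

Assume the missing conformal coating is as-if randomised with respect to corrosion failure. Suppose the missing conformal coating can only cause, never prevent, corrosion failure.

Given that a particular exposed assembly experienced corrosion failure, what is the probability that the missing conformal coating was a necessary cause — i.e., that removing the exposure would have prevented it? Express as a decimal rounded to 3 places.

PN ≈ 0.716

p₁ = P(outcome | exposed) = 988/1516 = 0.65172
p₀ = P(outcome | unexposed) = 387/2092 = 0.18499
Under exogeneity and monotonicity, PN = (p₁ − p₀) / p₁.
PN = (0.65172 − 0.18499) / 0.65172 = 0.46672 / 0.65172 ≈ 0.7161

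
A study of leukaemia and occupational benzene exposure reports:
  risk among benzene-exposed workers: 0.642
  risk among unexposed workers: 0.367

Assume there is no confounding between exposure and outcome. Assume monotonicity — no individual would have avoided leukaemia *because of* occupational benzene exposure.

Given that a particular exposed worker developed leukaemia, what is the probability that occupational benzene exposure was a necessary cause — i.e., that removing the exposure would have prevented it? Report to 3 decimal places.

Let p₁ = 0.642, p₀ = 0.367.
Under exogeneity and monotonicity, PN = (p₁ − p₀) / p₁.
PN = (0.642 − 0.367) / 0.642 = 0.275 / 0.642 ≈ 0.4283

PN ≈ 0.428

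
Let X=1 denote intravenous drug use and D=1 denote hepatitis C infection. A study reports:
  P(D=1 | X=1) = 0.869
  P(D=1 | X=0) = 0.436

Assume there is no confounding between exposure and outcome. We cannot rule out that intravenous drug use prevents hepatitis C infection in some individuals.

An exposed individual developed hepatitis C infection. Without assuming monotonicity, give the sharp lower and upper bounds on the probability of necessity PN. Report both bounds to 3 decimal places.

Let p₁ = 0.869, p₀ = 0.436.
Under exogeneity alone the bounds on PN are max{0,(p₁−p₀)/p₁} ≤ PN ≤ min{1,(1−p₀)/p₁}.
  lower = (p₁ − p₀)/p₁ = 0.433 / 0.869 ≈ 0.4983
  upper = min{1, (1 − p₀)/p₁} = 0.564 / 0.869 ≈ 0.6490

0.498 ≤ PN ≤ 0.649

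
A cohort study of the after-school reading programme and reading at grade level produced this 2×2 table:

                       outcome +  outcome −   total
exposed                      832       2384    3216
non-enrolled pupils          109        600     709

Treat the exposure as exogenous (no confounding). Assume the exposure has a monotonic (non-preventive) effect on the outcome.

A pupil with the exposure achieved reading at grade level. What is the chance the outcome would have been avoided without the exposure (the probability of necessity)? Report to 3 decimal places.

PN ≈ 0.406

p₁ = P(outcome | exposed) = 832/3216 = 0.25871
p₀ = P(outcome | unexposed) = 109/709 = 0.15374
Under exogeneity and monotonicity, PN = (p₁ − p₀)/p₁.
PN = (0.25871 − 0.15374) / 0.25871 ≈ 0.4057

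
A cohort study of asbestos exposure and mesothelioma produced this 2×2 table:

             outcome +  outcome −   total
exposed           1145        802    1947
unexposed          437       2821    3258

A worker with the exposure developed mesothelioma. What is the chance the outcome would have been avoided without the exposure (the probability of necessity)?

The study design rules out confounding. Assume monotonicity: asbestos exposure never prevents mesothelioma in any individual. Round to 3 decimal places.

PN ≈ 0.772

p₁ = P(outcome | exposed) = 1145/1947 = 0.58808
p₀ = P(outcome | unexposed) = 437/3258 = 0.13413
Under exogeneity and monotonicity, PN = (p₁ − p₀) / p₁.
PN = (0.58808 − 0.13413) / 0.58808 = 0.45395 / 0.58808 ≈ 0.7719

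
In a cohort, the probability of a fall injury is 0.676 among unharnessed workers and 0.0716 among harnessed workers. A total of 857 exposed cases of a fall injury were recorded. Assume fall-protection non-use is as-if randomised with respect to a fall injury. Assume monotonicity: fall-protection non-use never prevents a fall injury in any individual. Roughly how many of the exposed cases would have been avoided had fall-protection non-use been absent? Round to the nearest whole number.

Let p₁ = 0.676, p₀ = 0.0716.
PN = (p₁ − p₀)/p₁ = (0.676 − 0.0716) / 0.676 ≈ 0.89408.
Attributable cases ≈ PN × (exposed cases) = 0.89408 × 857 ≈ 766.23.

about 766 cases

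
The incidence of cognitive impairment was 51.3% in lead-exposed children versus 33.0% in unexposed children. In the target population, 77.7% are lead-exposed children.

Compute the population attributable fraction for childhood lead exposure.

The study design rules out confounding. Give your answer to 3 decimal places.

PAF ≈ 0.301

p₁ = 0.513, p₀ = 0.33.
Overall risk P(Y=1) = π·p₁ + (1−π)·p₀ = 0.777×0.513 + 0.223×0.33 = 0.47219.
Under exogeneity, PAF = [P(Y=1) − p₀] / P(Y=1).
PAF = (0.47219 − 0.33) / 0.47219 ≈ 0.3011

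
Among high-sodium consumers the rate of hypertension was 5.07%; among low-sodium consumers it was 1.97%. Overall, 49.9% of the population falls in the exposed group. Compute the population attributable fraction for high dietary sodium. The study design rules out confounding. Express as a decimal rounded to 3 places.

p₁ = 0.0507, p₀ = 0.0197.
Overall risk P(Y=1) = π·p₁ + (1−π)·p₀ = 0.499×0.0507 + 0.501×0.0197 = 0.035169.
Under exogeneity, PAF = [P(Y=1) − p₀] / P(Y=1).
PAF = (0.035169 − 0.0197) / 0.035169 ≈ 0.4398

PAF ≈ 0.440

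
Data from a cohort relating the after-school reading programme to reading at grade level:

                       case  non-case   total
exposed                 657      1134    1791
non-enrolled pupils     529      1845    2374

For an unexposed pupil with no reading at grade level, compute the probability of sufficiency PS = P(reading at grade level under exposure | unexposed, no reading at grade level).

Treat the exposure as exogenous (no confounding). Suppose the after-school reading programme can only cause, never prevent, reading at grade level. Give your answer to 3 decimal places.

p₁ = P(outcome | exposed) = 657/1791 = 0.36683
p₀ = P(outcome | unexposed) = 529/2374 = 0.22283
Under exogeneity and monotonicity, PS = (p₁ − p₀) / (1 − p₀).
PS = (0.36683 − 0.22283) / (1 − 0.22283) = 0.144 / 0.77717 ≈ 0.1853

PS ≈ 0.185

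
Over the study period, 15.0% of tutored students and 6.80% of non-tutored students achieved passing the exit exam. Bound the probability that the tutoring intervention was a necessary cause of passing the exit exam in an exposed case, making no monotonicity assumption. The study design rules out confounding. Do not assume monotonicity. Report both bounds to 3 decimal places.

0.547 ≤ PN ≤ 1.000

p₁ = 0.15, p₀ = 0.068.
Under exogeneity alone the bounds on PN are max{0,(p₁−p₀)/p₁} ≤ PN ≤ min{1,(1−p₀)/p₁}.
  lower = (p₁ − p₀)/p₁ = 0.082 / 0.15 ≈ 0.5467
  upper = min{1, (1 − p₀)/p₁} = 0.932 / 0.15 ≈ 6.2133 → capped at 1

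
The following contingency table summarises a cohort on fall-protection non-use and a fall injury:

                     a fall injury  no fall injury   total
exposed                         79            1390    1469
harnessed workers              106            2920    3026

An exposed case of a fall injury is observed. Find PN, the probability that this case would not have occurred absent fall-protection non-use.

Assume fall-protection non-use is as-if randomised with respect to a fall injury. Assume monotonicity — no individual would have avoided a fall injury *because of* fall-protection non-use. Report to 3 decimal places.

PN ≈ 0.349

p₁ = P(outcome | exposed) = 79/1469 = 0.053778
p₀ = P(outcome | unexposed) = 106/3026 = 0.03503
Under exogeneity and monotonicity, PN = (p₁ − p₀)/p₁.
PN = (0.053778 − 0.03503) / 0.053778 ≈ 0.3486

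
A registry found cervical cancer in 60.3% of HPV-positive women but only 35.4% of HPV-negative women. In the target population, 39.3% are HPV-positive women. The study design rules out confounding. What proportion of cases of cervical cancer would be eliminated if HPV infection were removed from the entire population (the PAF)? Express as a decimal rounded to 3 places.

PAF ≈ 0.217

p₁ = 0.603, p₀ = 0.354.
Overall risk P(Y=1) = π·p₁ + (1−π)·p₀ = 0.393×0.603 + 0.607×0.354 = 0.45186.
Under exogeneity, PAF = [P(Y=1) − p₀] / P(Y=1).
PAF = (0.45186 − 0.354) / 0.45186 ≈ 0.2166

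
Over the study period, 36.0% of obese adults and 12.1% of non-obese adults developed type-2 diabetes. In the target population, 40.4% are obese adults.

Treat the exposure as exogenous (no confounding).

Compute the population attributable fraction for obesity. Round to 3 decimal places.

p₁ = 0.36, p₀ = 0.121.
Overall risk P(Y=1) = π·p₁ + (1−π)·p₀ = 0.404×0.36 + 0.596×0.121 = 0.21756.
Under exogeneity, PAF = [P(Y=1) − p₀] / P(Y=1).
PAF = (0.21756 − 0.121) / 0.21756 ≈ 0.4438

PAF ≈ 0.444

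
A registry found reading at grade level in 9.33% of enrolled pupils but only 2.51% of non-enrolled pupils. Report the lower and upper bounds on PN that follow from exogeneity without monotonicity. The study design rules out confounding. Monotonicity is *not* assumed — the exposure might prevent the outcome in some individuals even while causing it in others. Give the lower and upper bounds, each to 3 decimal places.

0.731 ≤ PN ≤ 1.000

p₁ = 0.0933, p₀ = 0.0251.
Under exogeneity alone the bounds on PN are max{0,(p₁−p₀)/p₁} ≤ PN ≤ min{1,(1−p₀)/p₁}.
  lower = (p₁ − p₀)/p₁ = 0.0682 / 0.0933 ≈ 0.7310
  upper = min{1, (1 − p₀)/p₁} = 0.9749 / 0.0933 ≈ 10.4491 → capped at 1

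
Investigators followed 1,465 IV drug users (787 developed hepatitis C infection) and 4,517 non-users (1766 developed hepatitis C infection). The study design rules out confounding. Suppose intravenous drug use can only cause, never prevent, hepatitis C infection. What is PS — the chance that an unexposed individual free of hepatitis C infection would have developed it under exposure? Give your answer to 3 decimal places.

PS ≈ 0.240

p₁ = P(outcome | exposed) = 787/1465 = 0.5372
p₀ = P(outcome | unexposed) = 1766/4517 = 0.39097
Under exogeneity and monotonicity, PS = (p₁ − p₀) / (1 − p₀).
PS = (0.5372 − 0.39097) / (1 − 0.39097) = 0.14623 / 0.60903 ≈ 0.2401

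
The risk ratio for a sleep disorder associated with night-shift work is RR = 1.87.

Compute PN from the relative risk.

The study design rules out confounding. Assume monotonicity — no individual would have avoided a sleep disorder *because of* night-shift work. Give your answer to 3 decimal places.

Under exogeneity and monotonicity, PN = (RR − 1) / RR = 1 − 1/RR.
PN = (1.87 − 1) / 1.87 = 0.87 / 1.87 ≈ 0.4652

PN ≈ 0.465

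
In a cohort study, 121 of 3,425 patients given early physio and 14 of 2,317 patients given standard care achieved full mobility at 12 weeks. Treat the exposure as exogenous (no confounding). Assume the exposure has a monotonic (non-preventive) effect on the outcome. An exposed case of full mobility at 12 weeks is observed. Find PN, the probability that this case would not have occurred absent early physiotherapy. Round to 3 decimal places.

p₁ = P(outcome | exposed) = 121/3425 = 0.035328
p₀ = P(outcome | unexposed) = 14/2317 = 0.0060423
Under exogeneity and monotonicity, PN = (p₁ − p₀) / p₁.
PN = (0.035328 − 0.0060423) / 0.035328 = 0.029286 / 0.035328 ≈ 0.8290

PN ≈ 0.829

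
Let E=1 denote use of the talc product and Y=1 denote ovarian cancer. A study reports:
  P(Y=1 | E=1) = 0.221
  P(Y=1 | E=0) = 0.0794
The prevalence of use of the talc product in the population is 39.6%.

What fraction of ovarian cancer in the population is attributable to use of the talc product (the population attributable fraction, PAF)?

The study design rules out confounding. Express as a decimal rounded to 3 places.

Let p₁ = 0.221, p₀ = 0.0794.
Overall risk P(Y=1) = π·p₁ + (1−π)·p₀ = 0.396×0.221 + 0.604×0.0794 = 0.13547.
Under exogeneity, PAF = [P(Y=1) − p₀] / P(Y=1).
PAF = (0.13547 − 0.0794) / 0.13547 ≈ 0.4139

PAF ≈ 0.414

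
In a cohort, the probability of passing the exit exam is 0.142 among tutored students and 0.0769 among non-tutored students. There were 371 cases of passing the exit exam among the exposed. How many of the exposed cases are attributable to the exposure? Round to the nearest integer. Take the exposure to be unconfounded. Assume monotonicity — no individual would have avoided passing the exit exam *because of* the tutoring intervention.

about 170 cases

Let p₁ = 0.142, p₀ = 0.0769.
PN = (p₁ − p₀)/p₁ = (0.142 − 0.0769) / 0.142 ≈ 0.45845.
Attributable cases ≈ PN × (exposed cases) = 0.45845 × 371 ≈ 170.09.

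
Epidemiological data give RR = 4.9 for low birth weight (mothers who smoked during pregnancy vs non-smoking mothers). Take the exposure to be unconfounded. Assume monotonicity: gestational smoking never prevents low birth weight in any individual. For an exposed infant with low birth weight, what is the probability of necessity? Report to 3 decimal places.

PN ≈ 0.796

Under exogeneity and monotonicity, PN = (RR − 1) / RR = 1 − 1/RR.
PN = (4.9 − 1) / 4.9 = 3.9 / 4.9 ≈ 0.7959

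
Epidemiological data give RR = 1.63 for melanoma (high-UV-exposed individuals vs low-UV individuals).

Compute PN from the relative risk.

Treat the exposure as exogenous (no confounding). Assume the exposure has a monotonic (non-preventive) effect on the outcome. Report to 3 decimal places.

Under exogeneity and monotonicity, PN = (RR − 1) / RR = 1 − 1/RR.
PN = (1.63 − 1) / 1.63 = 0.63 / 1.63 ≈ 0.3865

PN ≈ 0.387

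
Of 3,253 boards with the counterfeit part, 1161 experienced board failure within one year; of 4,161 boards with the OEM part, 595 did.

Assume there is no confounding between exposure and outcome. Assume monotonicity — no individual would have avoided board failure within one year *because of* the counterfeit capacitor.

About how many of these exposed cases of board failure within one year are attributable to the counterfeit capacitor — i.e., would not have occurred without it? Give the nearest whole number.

about 696 cases

p₁ = P(outcome | exposed) = 1161/3253 = 0.3569
p₀ = P(outcome | unexposed) = 595/4161 = 0.14299
PN = (p₁ − p₀)/p₁ = (0.3569 − 0.14299) / 0.3569 ≈ 0.59934.
Attributable cases ≈ PN × (exposed cases) = 0.59934 × 1161 ≈ 695.84.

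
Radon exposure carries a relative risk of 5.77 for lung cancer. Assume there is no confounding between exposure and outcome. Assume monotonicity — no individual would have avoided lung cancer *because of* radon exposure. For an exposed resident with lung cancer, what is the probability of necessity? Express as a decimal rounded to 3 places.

PN ≈ 0.827

Under exogeneity and monotonicity, PN = (RR − 1) / RR = 1 − 1/RR.
PN = (5.77 − 1) / 5.77 = 4.77 / 5.77 ≈ 0.8267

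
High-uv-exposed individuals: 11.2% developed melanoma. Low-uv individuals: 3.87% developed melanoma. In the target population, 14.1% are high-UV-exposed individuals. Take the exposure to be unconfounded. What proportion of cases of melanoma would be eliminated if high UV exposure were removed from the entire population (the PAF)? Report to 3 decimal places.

PAF ≈ 0.211

p₁ = 0.112, p₀ = 0.0387.
Overall risk P(Y=1) = π·p₁ + (1−π)·p₀ = 0.141×0.112 + 0.859×0.0387 = 0.049035.
Under exogeneity, PAF = [P(Y=1) − p₀] / P(Y=1).
PAF = (0.049035 − 0.0387) / 0.049035 ≈ 0.2108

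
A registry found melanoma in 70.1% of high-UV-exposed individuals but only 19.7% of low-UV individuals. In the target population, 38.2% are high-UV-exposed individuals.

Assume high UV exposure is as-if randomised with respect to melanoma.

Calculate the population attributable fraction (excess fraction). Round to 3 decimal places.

PAF ≈ 0.494

p₁ = 0.701, p₀ = 0.197.
Overall risk P(Y=1) = π·p₁ + (1−π)·p₀ = 0.382×0.701 + 0.618×0.197 = 0.38953.
Under exogeneity, PAF = [P(Y=1) − p₀] / P(Y=1).
PAF = (0.38953 − 0.197) / 0.38953 ≈ 0.4943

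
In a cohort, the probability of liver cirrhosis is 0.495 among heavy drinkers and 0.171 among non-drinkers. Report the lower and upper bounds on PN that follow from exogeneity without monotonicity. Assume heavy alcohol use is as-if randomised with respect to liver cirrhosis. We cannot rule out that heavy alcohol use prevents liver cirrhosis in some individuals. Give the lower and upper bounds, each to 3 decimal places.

0.655 ≤ PN ≤ 1.000

Let p₁ = 0.495, p₀ = 0.171.
Under exogeneity alone the bounds on PN are max{0,(p₁−p₀)/p₁} ≤ PN ≤ min{1,(1−p₀)/p₁}.
  lower = (p₁ − p₀)/p₁ = 0.324 / 0.495 ≈ 0.6545
  upper = min{1, (1 − p₀)/p₁} = 0.829 / 0.495 ≈ 1.6747 → capped at 1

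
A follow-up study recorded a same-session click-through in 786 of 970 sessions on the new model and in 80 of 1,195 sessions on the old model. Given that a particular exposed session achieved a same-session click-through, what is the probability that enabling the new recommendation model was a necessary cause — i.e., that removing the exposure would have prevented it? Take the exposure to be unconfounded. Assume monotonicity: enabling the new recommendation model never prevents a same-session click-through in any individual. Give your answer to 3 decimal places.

p₁ = P(outcome | exposed) = 786/970 = 0.81031
p₀ = P(outcome | unexposed) = 80/1195 = 0.066946
Under exogeneity and monotonicity, PN = (p₁ − p₀) / p₁.
PN = (0.81031 − 0.066946) / 0.81031 = 0.74336 / 0.81031 ≈ 0.9174

PN ≈ 0.917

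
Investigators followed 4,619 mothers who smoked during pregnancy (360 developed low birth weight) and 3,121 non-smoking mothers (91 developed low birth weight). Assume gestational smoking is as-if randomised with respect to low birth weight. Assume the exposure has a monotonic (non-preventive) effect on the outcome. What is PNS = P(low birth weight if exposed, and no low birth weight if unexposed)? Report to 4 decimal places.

p₁ = P(outcome | exposed) = 360/4619 = 0.077939
p₀ = P(outcome | unexposed) = 91/3121 = 0.029157
Under exogeneity and monotonicity, PNS = p₁ − p₀.
PNS = 0.077939 − 0.029157 = 0.048782

PNS ≈ 0.0488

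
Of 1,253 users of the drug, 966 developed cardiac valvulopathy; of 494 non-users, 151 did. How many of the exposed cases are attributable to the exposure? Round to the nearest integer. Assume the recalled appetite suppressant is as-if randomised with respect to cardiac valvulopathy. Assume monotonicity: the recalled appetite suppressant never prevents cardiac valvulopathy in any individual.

p₁ = P(outcome | exposed) = 966/1253 = 0.77095
p₀ = P(outcome | unexposed) = 151/494 = 0.30567
PN = (p₁ − p₀)/p₁ = (0.77095 − 0.30567) / 0.77095 ≈ 0.60352.
Attributable cases ≈ PN × (exposed cases) = 0.60352 × 966 ≈ 583.00.

about 583 cases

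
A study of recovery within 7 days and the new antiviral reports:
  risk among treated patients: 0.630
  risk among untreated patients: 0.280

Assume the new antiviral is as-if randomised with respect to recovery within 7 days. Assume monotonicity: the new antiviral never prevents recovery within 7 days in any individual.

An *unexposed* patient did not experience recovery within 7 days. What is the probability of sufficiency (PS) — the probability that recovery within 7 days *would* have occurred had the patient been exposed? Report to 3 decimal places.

PS ≈ 0.486

Let p₁ = 0.63, p₀ = 0.28.
Under exogeneity and monotonicity, PS = (p₁ − p₀) / (1 − p₀).
PS = (0.63 − 0.28) / (1 − 0.28) = 0.35 / 0.72 ≈ 0.4861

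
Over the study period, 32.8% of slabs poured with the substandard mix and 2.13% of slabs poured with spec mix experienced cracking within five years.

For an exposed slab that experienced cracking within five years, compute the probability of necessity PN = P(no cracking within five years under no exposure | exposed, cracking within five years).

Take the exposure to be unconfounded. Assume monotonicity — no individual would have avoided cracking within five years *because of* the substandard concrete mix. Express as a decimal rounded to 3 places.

p₁ = 0.328, p₀ = 0.0213.
Under exogeneity and monotonicity, PN = (p₁ − p₀) / p₁.
PN = (0.328 − 0.0213) / 0.328 = 0.3067 / 0.328 ≈ 0.9351

PN ≈ 0.935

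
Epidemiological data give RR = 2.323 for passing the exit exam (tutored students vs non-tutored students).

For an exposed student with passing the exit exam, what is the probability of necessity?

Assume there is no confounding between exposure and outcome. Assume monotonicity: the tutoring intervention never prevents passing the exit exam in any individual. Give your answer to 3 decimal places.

PN ≈ 0.570

Under exogeneity and monotonicity, PN = (RR − 1) / RR = 1 − 1/RR.
PN = (2.323 − 1) / 2.323 = 1.323 / 2.323 ≈ 0.5695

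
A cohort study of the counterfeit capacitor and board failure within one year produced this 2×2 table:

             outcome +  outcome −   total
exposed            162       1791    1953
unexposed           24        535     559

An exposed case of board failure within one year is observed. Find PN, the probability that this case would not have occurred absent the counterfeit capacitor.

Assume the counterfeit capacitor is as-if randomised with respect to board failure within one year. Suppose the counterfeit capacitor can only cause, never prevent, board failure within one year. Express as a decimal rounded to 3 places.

PN ≈ 0.482

p₁ = P(outcome | exposed) = 162/1953 = 0.082949
p₀ = P(outcome | unexposed) = 24/559 = 0.042934
Under exogeneity and monotonicity, PN = (p₁ − p₀)/p₁.
PN = (0.082949 − 0.042934) / 0.082949 ≈ 0.4824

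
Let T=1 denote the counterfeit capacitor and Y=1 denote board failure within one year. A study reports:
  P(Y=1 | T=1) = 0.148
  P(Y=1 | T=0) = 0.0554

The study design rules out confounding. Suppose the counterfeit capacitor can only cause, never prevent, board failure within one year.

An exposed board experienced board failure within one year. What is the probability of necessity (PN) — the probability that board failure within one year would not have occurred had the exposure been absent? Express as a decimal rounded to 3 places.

Let p₁ = 0.148, p₀ = 0.0554.
Under exogeneity and monotonicity, PN = (p₁ − p₀) / p₁.
PN = (0.148 − 0.0554) / 0.148 = 0.0926 / 0.148 ≈ 0.6257

PN ≈ 0.626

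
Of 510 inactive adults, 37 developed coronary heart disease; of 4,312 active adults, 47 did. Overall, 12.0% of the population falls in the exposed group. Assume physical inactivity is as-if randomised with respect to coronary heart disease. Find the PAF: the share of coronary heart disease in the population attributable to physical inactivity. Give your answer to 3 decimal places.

PAF ≈ 0.404

p₁ = P(outcome | exposed) = 37/510 = 0.072549
p₀ = P(outcome | unexposed) = 47/4312 = 0.0109
Overall risk P(Y=1) = π·p₁ + (1−π)·p₀ = 0.12×0.072549 + 0.88×0.0109 = 0.018298.
Under exogeneity, PAF = [P(Y=1) − p₀] / P(Y=1).
PAF = (0.018298 − 0.0109) / 0.018298 ≈ 0.4043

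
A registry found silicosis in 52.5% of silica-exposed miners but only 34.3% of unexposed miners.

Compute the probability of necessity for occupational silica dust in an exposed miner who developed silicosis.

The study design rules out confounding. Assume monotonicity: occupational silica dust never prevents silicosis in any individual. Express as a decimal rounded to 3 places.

p₁ = 0.525, p₀ = 0.343.
Under exogeneity and monotonicity, PN = (p₁ − p₀) / p₁.
PN = (0.525 − 0.343) / 0.525 = 0.182 / 0.525 ≈ 0.3467

PN ≈ 0.347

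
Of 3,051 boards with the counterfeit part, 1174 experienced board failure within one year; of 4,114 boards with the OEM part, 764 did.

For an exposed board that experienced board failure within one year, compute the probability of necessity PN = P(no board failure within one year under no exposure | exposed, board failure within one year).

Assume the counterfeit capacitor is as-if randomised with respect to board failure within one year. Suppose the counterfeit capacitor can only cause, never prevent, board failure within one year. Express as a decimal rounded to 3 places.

p₁ = P(outcome | exposed) = 1174/3051 = 0.38479
p₀ = P(outcome | unexposed) = 764/4114 = 0.18571
Under exogeneity and monotonicity, PN = (p₁ − p₀) / p₁.
PN = (0.38479 − 0.18571) / 0.38479 = 0.19908 / 0.38479 ≈ 0.5174

PN ≈ 0.517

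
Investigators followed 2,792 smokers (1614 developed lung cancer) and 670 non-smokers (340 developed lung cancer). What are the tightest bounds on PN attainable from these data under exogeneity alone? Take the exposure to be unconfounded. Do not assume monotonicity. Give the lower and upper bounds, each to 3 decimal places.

p₁ = P(outcome | exposed) = 1614/2792 = 0.57808
p₀ = P(outcome | unexposed) = 340/670 = 0.50746
Under exogeneity alone the bounds on PN are max{0,(p₁−p₀)/p₁} ≤ PN ≤ min{1,(1−p₀)/p₁}.
  lower = (p₁ − p₀)/p₁ = 0.070618 / 0.57808 ≈ 0.1222
  upper = min{1, (1 − p₀)/p₁} = 0.49254 / 0.57808 ≈ 0.8520

0.122 ≤ PN ≤ 0.852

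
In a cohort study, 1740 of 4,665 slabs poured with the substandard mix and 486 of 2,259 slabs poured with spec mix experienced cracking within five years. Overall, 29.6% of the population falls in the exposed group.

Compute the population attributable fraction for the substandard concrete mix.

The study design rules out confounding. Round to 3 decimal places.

PAF ≈ 0.178

p₁ = P(outcome | exposed) = 1740/4665 = 0.37299
p₀ = P(outcome | unexposed) = 486/2259 = 0.21514
Overall risk P(Y=1) = π·p₁ + (1−π)·p₀ = 0.296×0.37299 + 0.704×0.21514 = 0.26186.
Under exogeneity, PAF = [P(Y=1) − p₀] / P(Y=1).
PAF = (0.26186 − 0.21514) / 0.26186 ≈ 0.1784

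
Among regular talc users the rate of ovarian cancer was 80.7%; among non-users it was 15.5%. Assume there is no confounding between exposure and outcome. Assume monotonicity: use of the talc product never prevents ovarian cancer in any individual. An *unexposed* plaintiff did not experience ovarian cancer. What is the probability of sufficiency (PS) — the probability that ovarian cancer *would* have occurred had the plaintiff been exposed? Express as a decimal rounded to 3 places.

PS ≈ 0.772

p₁ = 0.807, p₀ = 0.155.
Under exogeneity and monotonicity, PS = (p₁ − p₀) / (1 − p₀).
PS = (0.807 − 0.155) / (1 − 0.155) = 0.652 / 0.845 ≈ 0.7716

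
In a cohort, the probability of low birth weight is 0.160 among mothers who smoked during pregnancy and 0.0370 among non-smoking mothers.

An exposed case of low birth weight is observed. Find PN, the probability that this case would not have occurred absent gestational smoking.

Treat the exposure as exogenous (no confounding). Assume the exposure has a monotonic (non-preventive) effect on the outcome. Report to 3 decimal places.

PN ≈ 0.769

Let p₁ = 0.16, p₀ = 0.037.
Under exogeneity and monotonicity, PN = (p₁ − p₀) / p₁.
PN = (0.16 − 0.037) / 0.16 = 0.123 / 0.16 ≈ 0.7687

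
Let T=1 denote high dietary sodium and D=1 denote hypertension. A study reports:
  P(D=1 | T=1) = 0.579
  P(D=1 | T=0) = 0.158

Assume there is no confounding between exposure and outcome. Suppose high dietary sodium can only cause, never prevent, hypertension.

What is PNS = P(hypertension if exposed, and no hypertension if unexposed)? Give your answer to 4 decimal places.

Let p₁ = 0.579, p₀ = 0.158.
Under exogeneity and monotonicity, PNS = p₁ − p₀.
PNS = 0.579 − 0.158 = 0.421

PNS ≈ 0.4210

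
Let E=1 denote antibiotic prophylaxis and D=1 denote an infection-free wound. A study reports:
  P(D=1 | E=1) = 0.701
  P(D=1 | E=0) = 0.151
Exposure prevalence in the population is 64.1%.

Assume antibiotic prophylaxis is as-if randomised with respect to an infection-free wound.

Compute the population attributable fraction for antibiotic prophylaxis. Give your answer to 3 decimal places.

Let p₁ = 0.701, p₀ = 0.151.
Overall risk P(Y=1) = π·p₁ + (1−π)·p₀ = 0.641×0.701 + 0.359×0.151 = 0.50355.
Under exogeneity, PAF = [P(Y=1) − p₀] / P(Y=1).
PAF = (0.50355 − 0.151) / 0.50355 ≈ 0.7001

PAF ≈ 0.700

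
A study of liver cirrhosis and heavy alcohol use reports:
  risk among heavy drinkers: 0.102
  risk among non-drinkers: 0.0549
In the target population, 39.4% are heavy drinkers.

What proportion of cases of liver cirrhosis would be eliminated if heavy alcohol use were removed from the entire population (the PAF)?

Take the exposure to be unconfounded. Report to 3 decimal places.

Let p₁ = 0.102, p₀ = 0.0549.
Overall risk P(Y=1) = π·p₁ + (1−π)·p₀ = 0.394×0.102 + 0.606×0.0549 = 0.073457.
Under exogeneity, PAF = [P(Y=1) − p₀] / P(Y=1).
PAF = (0.073457 − 0.0549) / 0.073457 ≈ 0.2526

PAF ≈ 0.253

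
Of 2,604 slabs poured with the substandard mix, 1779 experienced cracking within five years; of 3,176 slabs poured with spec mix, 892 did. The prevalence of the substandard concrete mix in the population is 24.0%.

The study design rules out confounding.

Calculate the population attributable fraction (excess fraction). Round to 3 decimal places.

p₁ = P(outcome | exposed) = 1779/2604 = 0.68318
p₀ = P(outcome | unexposed) = 892/3176 = 0.28086
Overall risk P(Y=1) = π·p₁ + (1−π)·p₀ = 0.24×0.68318 + 0.76×0.28086 = 0.37741.
Under exogeneity, PAF = [P(Y=1) − p₀] / P(Y=1).
PAF = (0.37741 − 0.28086) / 0.37741 ≈ 0.2558

PAF ≈ 0.256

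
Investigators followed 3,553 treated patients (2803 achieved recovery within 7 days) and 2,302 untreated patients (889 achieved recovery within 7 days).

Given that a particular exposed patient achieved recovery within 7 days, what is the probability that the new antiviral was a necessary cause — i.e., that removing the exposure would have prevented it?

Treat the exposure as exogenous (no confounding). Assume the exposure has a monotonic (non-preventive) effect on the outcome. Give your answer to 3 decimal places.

PN ≈ 0.510

p₁ = P(outcome | exposed) = 2803/3553 = 0.78891
p₀ = P(outcome | unexposed) = 889/2302 = 0.38619
Under exogeneity and monotonicity, PN = (p₁ − p₀) / p₁.
PN = (0.78891 − 0.38619) / 0.78891 = 0.40272 / 0.78891 ≈ 0.5105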